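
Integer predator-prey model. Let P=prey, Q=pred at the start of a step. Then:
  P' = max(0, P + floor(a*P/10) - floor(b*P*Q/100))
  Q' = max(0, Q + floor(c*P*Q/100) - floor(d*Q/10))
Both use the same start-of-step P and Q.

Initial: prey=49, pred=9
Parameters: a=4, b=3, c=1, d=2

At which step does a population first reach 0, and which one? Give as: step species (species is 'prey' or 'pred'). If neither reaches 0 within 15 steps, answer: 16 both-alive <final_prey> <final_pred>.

Answer: 16 both-alive 1 7

Derivation:
Step 1: prey: 49+19-13=55; pred: 9+4-1=12
Step 2: prey: 55+22-19=58; pred: 12+6-2=16
Step 3: prey: 58+23-27=54; pred: 16+9-3=22
Step 4: prey: 54+21-35=40; pred: 22+11-4=29
Step 5: prey: 40+16-34=22; pred: 29+11-5=35
Step 6: prey: 22+8-23=7; pred: 35+7-7=35
Step 7: prey: 7+2-7=2; pred: 35+2-7=30
Step 8: prey: 2+0-1=1; pred: 30+0-6=24
Step 9: prey: 1+0-0=1; pred: 24+0-4=20
Step 10: prey: 1+0-0=1; pred: 20+0-4=16
Step 11: prey: 1+0-0=1; pred: 16+0-3=13
Step 12: prey: 1+0-0=1; pred: 13+0-2=11
Step 13: prey: 1+0-0=1; pred: 11+0-2=9
Step 14: prey: 1+0-0=1; pred: 9+0-1=8
Step 15: prey: 1+0-0=1; pred: 8+0-1=7
No extinction within 15 steps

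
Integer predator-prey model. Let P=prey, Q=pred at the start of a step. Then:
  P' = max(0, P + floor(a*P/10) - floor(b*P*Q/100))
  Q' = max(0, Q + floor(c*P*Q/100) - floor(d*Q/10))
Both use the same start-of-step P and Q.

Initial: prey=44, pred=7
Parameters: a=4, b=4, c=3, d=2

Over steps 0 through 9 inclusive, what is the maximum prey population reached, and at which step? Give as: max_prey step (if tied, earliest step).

Answer: 49 1

Derivation:
Step 1: prey: 44+17-12=49; pred: 7+9-1=15
Step 2: prey: 49+19-29=39; pred: 15+22-3=34
Step 3: prey: 39+15-53=1; pred: 34+39-6=67
Step 4: prey: 1+0-2=0; pred: 67+2-13=56
Step 5: prey: 0+0-0=0; pred: 56+0-11=45
Step 6: prey: 0+0-0=0; pred: 45+0-9=36
Step 7: prey: 0+0-0=0; pred: 36+0-7=29
Step 8: prey: 0+0-0=0; pred: 29+0-5=24
Step 9: prey: 0+0-0=0; pred: 24+0-4=20
Max prey = 49 at step 1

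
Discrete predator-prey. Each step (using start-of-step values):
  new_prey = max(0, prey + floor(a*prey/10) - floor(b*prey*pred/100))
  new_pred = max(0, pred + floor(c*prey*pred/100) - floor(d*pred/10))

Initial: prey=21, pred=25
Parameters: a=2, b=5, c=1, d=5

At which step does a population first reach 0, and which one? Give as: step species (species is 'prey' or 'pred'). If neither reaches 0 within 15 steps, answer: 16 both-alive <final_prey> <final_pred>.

Step 1: prey: 21+4-26=0; pred: 25+5-12=18
First extinction: prey at step 1

Answer: 1 prey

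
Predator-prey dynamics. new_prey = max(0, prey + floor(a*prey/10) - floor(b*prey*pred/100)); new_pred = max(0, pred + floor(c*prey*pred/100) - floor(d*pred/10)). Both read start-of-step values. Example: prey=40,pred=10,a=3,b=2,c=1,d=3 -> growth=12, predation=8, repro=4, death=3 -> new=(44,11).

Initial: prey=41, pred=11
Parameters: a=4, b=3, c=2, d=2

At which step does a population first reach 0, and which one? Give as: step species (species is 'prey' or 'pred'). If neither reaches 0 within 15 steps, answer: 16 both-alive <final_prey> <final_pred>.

Step 1: prey: 41+16-13=44; pred: 11+9-2=18
Step 2: prey: 44+17-23=38; pred: 18+15-3=30
Step 3: prey: 38+15-34=19; pred: 30+22-6=46
Step 4: prey: 19+7-26=0; pred: 46+17-9=54
First extinction: prey at step 4

Answer: 4 prey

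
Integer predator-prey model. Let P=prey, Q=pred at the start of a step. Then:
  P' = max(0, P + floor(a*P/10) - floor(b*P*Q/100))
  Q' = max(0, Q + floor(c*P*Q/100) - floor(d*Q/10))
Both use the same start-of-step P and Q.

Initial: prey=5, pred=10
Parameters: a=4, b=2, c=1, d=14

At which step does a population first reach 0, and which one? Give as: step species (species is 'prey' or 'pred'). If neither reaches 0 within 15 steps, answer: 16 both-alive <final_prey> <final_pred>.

Step 1: prey: 5+2-1=6; pred: 10+0-14=0
First extinction: pred at step 1

Answer: 1 pred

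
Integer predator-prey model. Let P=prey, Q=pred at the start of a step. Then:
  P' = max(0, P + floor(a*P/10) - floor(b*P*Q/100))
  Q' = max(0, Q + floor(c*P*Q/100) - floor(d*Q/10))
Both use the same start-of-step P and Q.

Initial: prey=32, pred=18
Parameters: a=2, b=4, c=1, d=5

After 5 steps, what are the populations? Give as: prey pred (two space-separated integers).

Step 1: prey: 32+6-23=15; pred: 18+5-9=14
Step 2: prey: 15+3-8=10; pred: 14+2-7=9
Step 3: prey: 10+2-3=9; pred: 9+0-4=5
Step 4: prey: 9+1-1=9; pred: 5+0-2=3
Step 5: prey: 9+1-1=9; pred: 3+0-1=2

Answer: 9 2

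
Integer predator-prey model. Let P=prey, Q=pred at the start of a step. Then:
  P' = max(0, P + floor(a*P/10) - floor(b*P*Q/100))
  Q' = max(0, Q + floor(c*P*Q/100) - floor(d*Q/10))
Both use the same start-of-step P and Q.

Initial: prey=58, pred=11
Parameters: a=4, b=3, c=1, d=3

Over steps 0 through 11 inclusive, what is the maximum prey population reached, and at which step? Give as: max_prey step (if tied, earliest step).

Step 1: prey: 58+23-19=62; pred: 11+6-3=14
Step 2: prey: 62+24-26=60; pred: 14+8-4=18
Step 3: prey: 60+24-32=52; pred: 18+10-5=23
Step 4: prey: 52+20-35=37; pred: 23+11-6=28
Step 5: prey: 37+14-31=20; pred: 28+10-8=30
Step 6: prey: 20+8-18=10; pred: 30+6-9=27
Step 7: prey: 10+4-8=6; pred: 27+2-8=21
Step 8: prey: 6+2-3=5; pred: 21+1-6=16
Step 9: prey: 5+2-2=5; pred: 16+0-4=12
Step 10: prey: 5+2-1=6; pred: 12+0-3=9
Step 11: prey: 6+2-1=7; pred: 9+0-2=7
Max prey = 62 at step 1

Answer: 62 1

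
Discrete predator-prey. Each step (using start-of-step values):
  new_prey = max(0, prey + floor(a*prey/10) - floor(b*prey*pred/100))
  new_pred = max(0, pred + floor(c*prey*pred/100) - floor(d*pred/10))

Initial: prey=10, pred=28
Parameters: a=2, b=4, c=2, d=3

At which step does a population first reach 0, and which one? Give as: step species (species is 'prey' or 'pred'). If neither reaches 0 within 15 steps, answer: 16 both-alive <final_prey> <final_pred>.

Step 1: prey: 10+2-11=1; pred: 28+5-8=25
Step 2: prey: 1+0-1=0; pred: 25+0-7=18
First extinction: prey at step 2

Answer: 2 prey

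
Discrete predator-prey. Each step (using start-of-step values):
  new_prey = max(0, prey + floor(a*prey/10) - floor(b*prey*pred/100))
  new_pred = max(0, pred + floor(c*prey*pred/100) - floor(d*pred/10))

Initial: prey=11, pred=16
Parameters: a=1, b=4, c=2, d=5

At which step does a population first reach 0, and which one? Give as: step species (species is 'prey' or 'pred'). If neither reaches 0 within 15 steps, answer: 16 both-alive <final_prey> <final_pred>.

Answer: 16 both-alive 3 1

Derivation:
Step 1: prey: 11+1-7=5; pred: 16+3-8=11
Step 2: prey: 5+0-2=3; pred: 11+1-5=7
Step 3: prey: 3+0-0=3; pred: 7+0-3=4
Step 4: prey: 3+0-0=3; pred: 4+0-2=2
Step 5: prey: 3+0-0=3; pred: 2+0-1=1
Step 6: prey: 3+0-0=3; pred: 1+0-0=1
Steps 7-15: state stable at prey=3, pred=1 (no change)
No extinction within 15 steps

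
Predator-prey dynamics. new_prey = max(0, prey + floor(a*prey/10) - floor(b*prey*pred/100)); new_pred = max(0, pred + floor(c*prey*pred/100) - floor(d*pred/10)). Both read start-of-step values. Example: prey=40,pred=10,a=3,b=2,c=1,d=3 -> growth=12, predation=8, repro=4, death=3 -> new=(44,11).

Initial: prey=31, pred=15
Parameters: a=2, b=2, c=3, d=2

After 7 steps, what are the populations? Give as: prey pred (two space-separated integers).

Step 1: prey: 31+6-9=28; pred: 15+13-3=25
Step 2: prey: 28+5-14=19; pred: 25+21-5=41
Step 3: prey: 19+3-15=7; pred: 41+23-8=56
Step 4: prey: 7+1-7=1; pred: 56+11-11=56
Step 5: prey: 1+0-1=0; pred: 56+1-11=46
Step 6: prey: 0+0-0=0; pred: 46+0-9=37
Step 7: prey: 0+0-0=0; pred: 37+0-7=30

Answer: 0 30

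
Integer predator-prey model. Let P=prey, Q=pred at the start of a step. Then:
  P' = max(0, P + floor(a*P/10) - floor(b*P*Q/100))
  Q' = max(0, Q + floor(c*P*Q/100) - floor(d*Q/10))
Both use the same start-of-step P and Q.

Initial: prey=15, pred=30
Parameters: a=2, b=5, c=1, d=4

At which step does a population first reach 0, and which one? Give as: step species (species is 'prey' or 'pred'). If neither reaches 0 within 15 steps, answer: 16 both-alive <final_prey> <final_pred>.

Answer: 1 prey

Derivation:
Step 1: prey: 15+3-22=0; pred: 30+4-12=22
First extinction: prey at step 1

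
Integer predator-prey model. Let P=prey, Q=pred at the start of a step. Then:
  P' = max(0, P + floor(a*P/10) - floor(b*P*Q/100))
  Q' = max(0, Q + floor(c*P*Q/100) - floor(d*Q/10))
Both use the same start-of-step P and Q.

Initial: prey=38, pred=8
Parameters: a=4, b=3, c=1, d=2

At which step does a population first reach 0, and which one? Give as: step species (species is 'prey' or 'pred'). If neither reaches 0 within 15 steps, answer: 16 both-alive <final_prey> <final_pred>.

Answer: 16 both-alive 1 8

Derivation:
Step 1: prey: 38+15-9=44; pred: 8+3-1=10
Step 2: prey: 44+17-13=48; pred: 10+4-2=12
Step 3: prey: 48+19-17=50; pred: 12+5-2=15
Step 4: prey: 50+20-22=48; pred: 15+7-3=19
Step 5: prey: 48+19-27=40; pred: 19+9-3=25
Step 6: prey: 40+16-30=26; pred: 25+10-5=30
Step 7: prey: 26+10-23=13; pred: 30+7-6=31
Step 8: prey: 13+5-12=6; pred: 31+4-6=29
Step 9: prey: 6+2-5=3; pred: 29+1-5=25
Step 10: prey: 3+1-2=2; pred: 25+0-5=20
Step 11: prey: 2+0-1=1; pred: 20+0-4=16
Step 12: prey: 1+0-0=1; pred: 16+0-3=13
Step 13: prey: 1+0-0=1; pred: 13+0-2=11
Step 14: prey: 1+0-0=1; pred: 11+0-2=9
Step 15: prey: 1+0-0=1; pred: 9+0-1=8
No extinction within 15 steps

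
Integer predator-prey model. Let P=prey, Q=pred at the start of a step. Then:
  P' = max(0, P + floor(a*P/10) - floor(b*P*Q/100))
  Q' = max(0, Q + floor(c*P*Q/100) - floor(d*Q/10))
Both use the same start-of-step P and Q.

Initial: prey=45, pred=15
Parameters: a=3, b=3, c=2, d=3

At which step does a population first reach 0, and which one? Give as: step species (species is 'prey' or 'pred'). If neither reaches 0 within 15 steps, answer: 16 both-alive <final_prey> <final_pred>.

Answer: 4 prey

Derivation:
Step 1: prey: 45+13-20=38; pred: 15+13-4=24
Step 2: prey: 38+11-27=22; pred: 24+18-7=35
Step 3: prey: 22+6-23=5; pred: 35+15-10=40
Step 4: prey: 5+1-6=0; pred: 40+4-12=32
First extinction: prey at step 4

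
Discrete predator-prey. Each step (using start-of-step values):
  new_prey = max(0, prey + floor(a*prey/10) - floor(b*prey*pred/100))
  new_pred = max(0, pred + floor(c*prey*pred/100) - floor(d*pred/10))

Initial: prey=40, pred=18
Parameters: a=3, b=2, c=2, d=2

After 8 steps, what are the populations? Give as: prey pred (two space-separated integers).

Step 1: prey: 40+12-14=38; pred: 18+14-3=29
Step 2: prey: 38+11-22=27; pred: 29+22-5=46
Step 3: prey: 27+8-24=11; pred: 46+24-9=61
Step 4: prey: 11+3-13=1; pred: 61+13-12=62
Step 5: prey: 1+0-1=0; pred: 62+1-12=51
Step 6: prey: 0+0-0=0; pred: 51+0-10=41
Step 7: prey: 0+0-0=0; pred: 41+0-8=33
Step 8: prey: 0+0-0=0; pred: 33+0-6=27

Answer: 0 27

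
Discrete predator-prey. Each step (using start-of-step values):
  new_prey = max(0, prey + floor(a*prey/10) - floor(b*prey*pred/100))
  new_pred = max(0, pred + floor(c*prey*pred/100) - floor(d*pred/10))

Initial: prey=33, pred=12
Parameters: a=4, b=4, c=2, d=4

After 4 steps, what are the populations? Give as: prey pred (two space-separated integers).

Answer: 10 18

Derivation:
Step 1: prey: 33+13-15=31; pred: 12+7-4=15
Step 2: prey: 31+12-18=25; pred: 15+9-6=18
Step 3: prey: 25+10-18=17; pred: 18+9-7=20
Step 4: prey: 17+6-13=10; pred: 20+6-8=18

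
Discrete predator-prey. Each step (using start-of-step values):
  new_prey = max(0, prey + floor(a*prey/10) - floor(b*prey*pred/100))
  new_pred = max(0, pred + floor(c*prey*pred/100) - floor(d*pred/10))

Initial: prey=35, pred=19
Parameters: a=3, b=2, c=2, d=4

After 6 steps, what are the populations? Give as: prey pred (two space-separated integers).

Step 1: prey: 35+10-13=32; pred: 19+13-7=25
Step 2: prey: 32+9-16=25; pred: 25+16-10=31
Step 3: prey: 25+7-15=17; pred: 31+15-12=34
Step 4: prey: 17+5-11=11; pred: 34+11-13=32
Step 5: prey: 11+3-7=7; pred: 32+7-12=27
Step 6: prey: 7+2-3=6; pred: 27+3-10=20

Answer: 6 20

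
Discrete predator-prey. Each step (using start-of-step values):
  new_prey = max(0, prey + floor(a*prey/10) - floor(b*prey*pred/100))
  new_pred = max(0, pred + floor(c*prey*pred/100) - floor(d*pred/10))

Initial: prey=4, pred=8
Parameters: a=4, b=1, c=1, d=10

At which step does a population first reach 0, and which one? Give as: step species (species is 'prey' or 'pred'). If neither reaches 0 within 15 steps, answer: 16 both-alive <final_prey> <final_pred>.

Step 1: prey: 4+1-0=5; pred: 8+0-8=0
First extinction: pred at step 1

Answer: 1 pred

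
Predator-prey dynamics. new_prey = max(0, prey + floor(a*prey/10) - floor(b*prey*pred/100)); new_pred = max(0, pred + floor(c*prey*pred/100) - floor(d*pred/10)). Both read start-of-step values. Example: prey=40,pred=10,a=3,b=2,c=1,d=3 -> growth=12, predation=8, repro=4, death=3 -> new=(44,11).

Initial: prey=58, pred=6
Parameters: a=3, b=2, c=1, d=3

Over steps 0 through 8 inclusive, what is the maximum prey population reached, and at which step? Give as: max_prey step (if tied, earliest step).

Step 1: prey: 58+17-6=69; pred: 6+3-1=8
Step 2: prey: 69+20-11=78; pred: 8+5-2=11
Step 3: prey: 78+23-17=84; pred: 11+8-3=16
Step 4: prey: 84+25-26=83; pred: 16+13-4=25
Step 5: prey: 83+24-41=66; pred: 25+20-7=38
Step 6: prey: 66+19-50=35; pred: 38+25-11=52
Step 7: prey: 35+10-36=9; pred: 52+18-15=55
Step 8: prey: 9+2-9=2; pred: 55+4-16=43
Max prey = 84 at step 3

Answer: 84 3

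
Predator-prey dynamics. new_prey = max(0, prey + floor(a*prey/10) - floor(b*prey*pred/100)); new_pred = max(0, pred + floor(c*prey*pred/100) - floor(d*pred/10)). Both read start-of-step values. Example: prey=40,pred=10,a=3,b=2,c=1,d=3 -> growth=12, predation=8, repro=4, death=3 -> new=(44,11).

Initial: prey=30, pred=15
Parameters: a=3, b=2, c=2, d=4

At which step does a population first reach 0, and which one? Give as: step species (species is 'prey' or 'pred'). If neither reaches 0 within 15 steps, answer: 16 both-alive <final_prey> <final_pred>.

Step 1: prey: 30+9-9=30; pred: 15+9-6=18
Step 2: prey: 30+9-10=29; pred: 18+10-7=21
Step 3: prey: 29+8-12=25; pred: 21+12-8=25
Step 4: prey: 25+7-12=20; pred: 25+12-10=27
Step 5: prey: 20+6-10=16; pred: 27+10-10=27
Step 6: prey: 16+4-8=12; pred: 27+8-10=25
Step 7: prey: 12+3-6=9; pred: 25+6-10=21
Step 8: prey: 9+2-3=8; pred: 21+3-8=16
Step 9: prey: 8+2-2=8; pred: 16+2-6=12
Step 10: prey: 8+2-1=9; pred: 12+1-4=9
Step 11: prey: 9+2-1=10; pred: 9+1-3=7
Step 12: prey: 10+3-1=12; pred: 7+1-2=6
Step 13: prey: 12+3-1=14; pred: 6+1-2=5
Step 14: prey: 14+4-1=17; pred: 5+1-2=4
Step 15: prey: 17+5-1=21; pred: 4+1-1=4
No extinction within 15 steps

Answer: 16 both-alive 21 4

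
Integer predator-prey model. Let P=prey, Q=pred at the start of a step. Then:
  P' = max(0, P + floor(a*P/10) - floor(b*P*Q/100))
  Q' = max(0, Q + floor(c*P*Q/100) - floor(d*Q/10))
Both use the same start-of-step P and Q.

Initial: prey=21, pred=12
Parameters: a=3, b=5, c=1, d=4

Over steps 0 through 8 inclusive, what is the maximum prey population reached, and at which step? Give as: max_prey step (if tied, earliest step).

Step 1: prey: 21+6-12=15; pred: 12+2-4=10
Step 2: prey: 15+4-7=12; pred: 10+1-4=7
Step 3: prey: 12+3-4=11; pred: 7+0-2=5
Step 4: prey: 11+3-2=12; pred: 5+0-2=3
Step 5: prey: 12+3-1=14; pred: 3+0-1=2
Step 6: prey: 14+4-1=17; pred: 2+0-0=2
Step 7: prey: 17+5-1=21; pred: 2+0-0=2
Step 8: prey: 21+6-2=25; pred: 2+0-0=2
Max prey = 25 at step 8

Answer: 25 8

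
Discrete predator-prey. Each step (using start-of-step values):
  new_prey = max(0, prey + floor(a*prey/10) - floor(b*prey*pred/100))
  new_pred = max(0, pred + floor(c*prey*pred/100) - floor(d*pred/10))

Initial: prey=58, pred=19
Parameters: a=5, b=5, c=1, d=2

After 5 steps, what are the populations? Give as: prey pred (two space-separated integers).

Step 1: prey: 58+29-55=32; pred: 19+11-3=27
Step 2: prey: 32+16-43=5; pred: 27+8-5=30
Step 3: prey: 5+2-7=0; pred: 30+1-6=25
Step 4: prey: 0+0-0=0; pred: 25+0-5=20
Step 5: prey: 0+0-0=0; pred: 20+0-4=16

Answer: 0 16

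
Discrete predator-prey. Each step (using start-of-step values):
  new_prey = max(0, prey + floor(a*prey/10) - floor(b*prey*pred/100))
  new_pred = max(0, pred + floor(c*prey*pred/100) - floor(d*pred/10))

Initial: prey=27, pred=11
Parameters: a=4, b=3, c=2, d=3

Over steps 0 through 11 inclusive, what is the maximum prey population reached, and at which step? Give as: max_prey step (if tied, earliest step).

Step 1: prey: 27+10-8=29; pred: 11+5-3=13
Step 2: prey: 29+11-11=29; pred: 13+7-3=17
Step 3: prey: 29+11-14=26; pred: 17+9-5=21
Step 4: prey: 26+10-16=20; pred: 21+10-6=25
Step 5: prey: 20+8-15=13; pred: 25+10-7=28
Step 6: prey: 13+5-10=8; pred: 28+7-8=27
Step 7: prey: 8+3-6=5; pred: 27+4-8=23
Step 8: prey: 5+2-3=4; pred: 23+2-6=19
Step 9: prey: 4+1-2=3; pred: 19+1-5=15
Step 10: prey: 3+1-1=3; pred: 15+0-4=11
Step 11: prey: 3+1-0=4; pred: 11+0-3=8
Max prey = 29 at step 1

Answer: 29 1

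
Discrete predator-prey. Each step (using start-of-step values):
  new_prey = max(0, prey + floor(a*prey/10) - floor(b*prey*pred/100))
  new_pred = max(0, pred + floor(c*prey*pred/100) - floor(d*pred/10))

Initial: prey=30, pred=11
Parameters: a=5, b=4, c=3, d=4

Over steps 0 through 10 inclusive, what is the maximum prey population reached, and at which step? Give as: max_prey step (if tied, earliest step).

Answer: 32 1

Derivation:
Step 1: prey: 30+15-13=32; pred: 11+9-4=16
Step 2: prey: 32+16-20=28; pred: 16+15-6=25
Step 3: prey: 28+14-28=14; pred: 25+21-10=36
Step 4: prey: 14+7-20=1; pred: 36+15-14=37
Step 5: prey: 1+0-1=0; pred: 37+1-14=24
Step 6: prey: 0+0-0=0; pred: 24+0-9=15
Step 7: prey: 0+0-0=0; pred: 15+0-6=9
Step 8: prey: 0+0-0=0; pred: 9+0-3=6
Step 9: prey: 0+0-0=0; pred: 6+0-2=4
Step 10: prey: 0+0-0=0; pred: 4+0-1=3
Max prey = 32 at step 1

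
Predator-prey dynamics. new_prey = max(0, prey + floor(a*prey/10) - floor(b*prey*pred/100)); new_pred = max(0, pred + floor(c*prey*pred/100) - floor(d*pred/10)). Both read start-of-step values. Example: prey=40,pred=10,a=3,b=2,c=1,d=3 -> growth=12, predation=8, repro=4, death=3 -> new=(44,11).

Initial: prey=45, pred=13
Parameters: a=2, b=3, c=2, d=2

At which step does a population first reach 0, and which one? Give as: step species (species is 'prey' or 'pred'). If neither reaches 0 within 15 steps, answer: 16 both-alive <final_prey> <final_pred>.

Answer: 4 prey

Derivation:
Step 1: prey: 45+9-17=37; pred: 13+11-2=22
Step 2: prey: 37+7-24=20; pred: 22+16-4=34
Step 3: prey: 20+4-20=4; pred: 34+13-6=41
Step 4: prey: 4+0-4=0; pred: 41+3-8=36
First extinction: prey at step 4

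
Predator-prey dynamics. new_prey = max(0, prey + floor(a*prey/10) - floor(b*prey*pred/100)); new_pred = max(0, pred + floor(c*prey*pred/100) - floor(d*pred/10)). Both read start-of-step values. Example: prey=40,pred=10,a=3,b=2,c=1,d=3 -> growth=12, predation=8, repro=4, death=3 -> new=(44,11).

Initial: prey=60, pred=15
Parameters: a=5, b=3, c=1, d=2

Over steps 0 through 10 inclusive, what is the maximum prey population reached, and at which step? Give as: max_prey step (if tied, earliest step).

Step 1: prey: 60+30-27=63; pred: 15+9-3=21
Step 2: prey: 63+31-39=55; pred: 21+13-4=30
Step 3: prey: 55+27-49=33; pred: 30+16-6=40
Step 4: prey: 33+16-39=10; pred: 40+13-8=45
Step 5: prey: 10+5-13=2; pred: 45+4-9=40
Step 6: prey: 2+1-2=1; pred: 40+0-8=32
Step 7: prey: 1+0-0=1; pred: 32+0-6=26
Step 8: prey: 1+0-0=1; pred: 26+0-5=21
Step 9: prey: 1+0-0=1; pred: 21+0-4=17
Step 10: prey: 1+0-0=1; pred: 17+0-3=14
Max prey = 63 at step 1

Answer: 63 1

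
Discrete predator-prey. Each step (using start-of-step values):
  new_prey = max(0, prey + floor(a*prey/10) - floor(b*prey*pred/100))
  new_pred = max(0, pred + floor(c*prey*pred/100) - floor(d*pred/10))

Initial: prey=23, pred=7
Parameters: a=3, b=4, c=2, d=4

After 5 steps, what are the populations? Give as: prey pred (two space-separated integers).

Answer: 21 8

Derivation:
Step 1: prey: 23+6-6=23; pred: 7+3-2=8
Step 2: prey: 23+6-7=22; pred: 8+3-3=8
Step 3: prey: 22+6-7=21; pred: 8+3-3=8
Step 4: prey: 21+6-6=21; pred: 8+3-3=8
Step 5: prey: 21+6-6=21; pred: 8+3-3=8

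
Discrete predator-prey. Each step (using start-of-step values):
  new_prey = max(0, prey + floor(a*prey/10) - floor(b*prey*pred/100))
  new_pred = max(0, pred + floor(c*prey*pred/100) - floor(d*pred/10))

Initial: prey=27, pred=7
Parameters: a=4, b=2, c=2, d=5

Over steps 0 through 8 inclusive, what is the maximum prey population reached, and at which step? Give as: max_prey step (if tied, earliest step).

Answer: 72 5

Derivation:
Step 1: prey: 27+10-3=34; pred: 7+3-3=7
Step 2: prey: 34+13-4=43; pred: 7+4-3=8
Step 3: prey: 43+17-6=54; pred: 8+6-4=10
Step 4: prey: 54+21-10=65; pred: 10+10-5=15
Step 5: prey: 65+26-19=72; pred: 15+19-7=27
Step 6: prey: 72+28-38=62; pred: 27+38-13=52
Step 7: prey: 62+24-64=22; pred: 52+64-26=90
Step 8: prey: 22+8-39=0; pred: 90+39-45=84
Max prey = 72 at step 5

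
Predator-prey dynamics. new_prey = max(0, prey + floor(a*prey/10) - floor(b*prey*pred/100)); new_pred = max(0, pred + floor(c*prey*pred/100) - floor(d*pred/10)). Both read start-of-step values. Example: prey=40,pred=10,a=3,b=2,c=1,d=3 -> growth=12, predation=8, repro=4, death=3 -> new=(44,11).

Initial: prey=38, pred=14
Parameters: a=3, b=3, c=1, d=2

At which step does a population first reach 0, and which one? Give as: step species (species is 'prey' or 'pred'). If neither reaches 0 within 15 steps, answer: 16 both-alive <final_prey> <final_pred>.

Answer: 16 both-alive 9 4

Derivation:
Step 1: prey: 38+11-15=34; pred: 14+5-2=17
Step 2: prey: 34+10-17=27; pred: 17+5-3=19
Step 3: prey: 27+8-15=20; pred: 19+5-3=21
Step 4: prey: 20+6-12=14; pred: 21+4-4=21
Step 5: prey: 14+4-8=10; pred: 21+2-4=19
Step 6: prey: 10+3-5=8; pred: 19+1-3=17
Step 7: prey: 8+2-4=6; pred: 17+1-3=15
Step 8: prey: 6+1-2=5; pred: 15+0-3=12
Step 9: prey: 5+1-1=5; pred: 12+0-2=10
Step 10: prey: 5+1-1=5; pred: 10+0-2=8
Step 11: prey: 5+1-1=5; pred: 8+0-1=7
Step 12: prey: 5+1-1=5; pred: 7+0-1=6
Step 13: prey: 5+1-0=6; pred: 6+0-1=5
Step 14: prey: 6+1-0=7; pred: 5+0-1=4
Step 15: prey: 7+2-0=9; pred: 4+0-0=4
No extinction within 15 steps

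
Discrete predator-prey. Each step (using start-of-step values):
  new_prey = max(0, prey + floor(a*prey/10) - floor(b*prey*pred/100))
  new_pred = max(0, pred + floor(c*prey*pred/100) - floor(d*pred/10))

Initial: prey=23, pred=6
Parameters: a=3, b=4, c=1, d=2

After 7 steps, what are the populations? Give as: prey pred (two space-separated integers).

Answer: 35 6

Derivation:
Step 1: prey: 23+6-5=24; pred: 6+1-1=6
Step 2: prey: 24+7-5=26; pred: 6+1-1=6
Step 3: prey: 26+7-6=27; pred: 6+1-1=6
Step 4: prey: 27+8-6=29; pred: 6+1-1=6
Step 5: prey: 29+8-6=31; pred: 6+1-1=6
Step 6: prey: 31+9-7=33; pred: 6+1-1=6
Step 7: prey: 33+9-7=35; pred: 6+1-1=6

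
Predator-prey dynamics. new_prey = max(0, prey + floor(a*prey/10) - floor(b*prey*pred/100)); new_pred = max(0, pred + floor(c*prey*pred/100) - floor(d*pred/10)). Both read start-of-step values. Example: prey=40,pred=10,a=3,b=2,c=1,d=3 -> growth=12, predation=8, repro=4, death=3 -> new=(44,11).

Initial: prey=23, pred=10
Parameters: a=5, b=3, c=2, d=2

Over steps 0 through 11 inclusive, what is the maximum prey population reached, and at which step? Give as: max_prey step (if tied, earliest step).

Answer: 33 3

Derivation:
Step 1: prey: 23+11-6=28; pred: 10+4-2=12
Step 2: prey: 28+14-10=32; pred: 12+6-2=16
Step 3: prey: 32+16-15=33; pred: 16+10-3=23
Step 4: prey: 33+16-22=27; pred: 23+15-4=34
Step 5: prey: 27+13-27=13; pred: 34+18-6=46
Step 6: prey: 13+6-17=2; pred: 46+11-9=48
Step 7: prey: 2+1-2=1; pred: 48+1-9=40
Step 8: prey: 1+0-1=0; pred: 40+0-8=32
Step 9: prey: 0+0-0=0; pred: 32+0-6=26
Step 10: prey: 0+0-0=0; pred: 26+0-5=21
Step 11: prey: 0+0-0=0; pred: 21+0-4=17
Max prey = 33 at step 3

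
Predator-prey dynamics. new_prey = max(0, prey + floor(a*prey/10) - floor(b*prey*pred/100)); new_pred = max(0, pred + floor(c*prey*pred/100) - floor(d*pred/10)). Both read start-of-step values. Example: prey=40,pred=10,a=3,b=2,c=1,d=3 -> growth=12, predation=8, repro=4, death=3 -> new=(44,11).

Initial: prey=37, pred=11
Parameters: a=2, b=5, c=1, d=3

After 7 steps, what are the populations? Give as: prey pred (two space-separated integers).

Answer: 5 3

Derivation:
Step 1: prey: 37+7-20=24; pred: 11+4-3=12
Step 2: prey: 24+4-14=14; pred: 12+2-3=11
Step 3: prey: 14+2-7=9; pred: 11+1-3=9
Step 4: prey: 9+1-4=6; pred: 9+0-2=7
Step 5: prey: 6+1-2=5; pred: 7+0-2=5
Step 6: prey: 5+1-1=5; pred: 5+0-1=4
Step 7: prey: 5+1-1=5; pred: 4+0-1=3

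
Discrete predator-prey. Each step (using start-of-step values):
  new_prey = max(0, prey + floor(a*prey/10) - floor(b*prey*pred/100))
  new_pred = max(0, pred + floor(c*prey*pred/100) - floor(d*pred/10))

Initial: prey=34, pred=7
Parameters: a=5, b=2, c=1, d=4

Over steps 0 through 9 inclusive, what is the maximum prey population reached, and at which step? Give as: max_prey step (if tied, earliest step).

Step 1: prey: 34+17-4=47; pred: 7+2-2=7
Step 2: prey: 47+23-6=64; pred: 7+3-2=8
Step 3: prey: 64+32-10=86; pred: 8+5-3=10
Step 4: prey: 86+43-17=112; pred: 10+8-4=14
Step 5: prey: 112+56-31=137; pred: 14+15-5=24
Step 6: prey: 137+68-65=140; pred: 24+32-9=47
Step 7: prey: 140+70-131=79; pred: 47+65-18=94
Step 8: prey: 79+39-148=0; pred: 94+74-37=131
Step 9: prey: 0+0-0=0; pred: 131+0-52=79
Max prey = 140 at step 6

Answer: 140 6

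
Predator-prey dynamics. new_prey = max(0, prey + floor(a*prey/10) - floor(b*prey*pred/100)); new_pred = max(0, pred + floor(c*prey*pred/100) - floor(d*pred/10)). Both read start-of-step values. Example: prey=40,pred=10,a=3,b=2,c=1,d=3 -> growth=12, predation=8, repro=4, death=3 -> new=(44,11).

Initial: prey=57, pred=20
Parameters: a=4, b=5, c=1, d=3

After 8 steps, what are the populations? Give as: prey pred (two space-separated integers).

Answer: 1 4

Derivation:
Step 1: prey: 57+22-57=22; pred: 20+11-6=25
Step 2: prey: 22+8-27=3; pred: 25+5-7=23
Step 3: prey: 3+1-3=1; pred: 23+0-6=17
Step 4: prey: 1+0-0=1; pred: 17+0-5=12
Step 5: prey: 1+0-0=1; pred: 12+0-3=9
Step 6: prey: 1+0-0=1; pred: 9+0-2=7
Step 7: prey: 1+0-0=1; pred: 7+0-2=5
Step 8: prey: 1+0-0=1; pred: 5+0-1=4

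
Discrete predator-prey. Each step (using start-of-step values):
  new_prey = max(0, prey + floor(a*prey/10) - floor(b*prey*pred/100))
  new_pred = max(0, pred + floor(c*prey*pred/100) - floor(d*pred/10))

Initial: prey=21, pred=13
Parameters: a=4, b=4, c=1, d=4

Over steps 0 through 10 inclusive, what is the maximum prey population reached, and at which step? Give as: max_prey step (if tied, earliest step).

Step 1: prey: 21+8-10=19; pred: 13+2-5=10
Step 2: prey: 19+7-7=19; pred: 10+1-4=7
Step 3: prey: 19+7-5=21; pred: 7+1-2=6
Step 4: prey: 21+8-5=24; pred: 6+1-2=5
Step 5: prey: 24+9-4=29; pred: 5+1-2=4
Step 6: prey: 29+11-4=36; pred: 4+1-1=4
Step 7: prey: 36+14-5=45; pred: 4+1-1=4
Step 8: prey: 45+18-7=56; pred: 4+1-1=4
Step 9: prey: 56+22-8=70; pred: 4+2-1=5
Step 10: prey: 70+28-14=84; pred: 5+3-2=6
Max prey = 84 at step 10

Answer: 84 10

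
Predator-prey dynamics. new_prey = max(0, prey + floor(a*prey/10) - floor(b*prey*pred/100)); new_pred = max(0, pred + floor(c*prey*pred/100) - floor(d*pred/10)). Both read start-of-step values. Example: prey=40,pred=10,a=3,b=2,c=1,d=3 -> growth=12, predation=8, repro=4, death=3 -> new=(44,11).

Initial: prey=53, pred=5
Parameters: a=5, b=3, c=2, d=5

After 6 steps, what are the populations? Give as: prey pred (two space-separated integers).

Answer: 0 59

Derivation:
Step 1: prey: 53+26-7=72; pred: 5+5-2=8
Step 2: prey: 72+36-17=91; pred: 8+11-4=15
Step 3: prey: 91+45-40=96; pred: 15+27-7=35
Step 4: prey: 96+48-100=44; pred: 35+67-17=85
Step 5: prey: 44+22-112=0; pred: 85+74-42=117
Step 6: prey: 0+0-0=0; pred: 117+0-58=59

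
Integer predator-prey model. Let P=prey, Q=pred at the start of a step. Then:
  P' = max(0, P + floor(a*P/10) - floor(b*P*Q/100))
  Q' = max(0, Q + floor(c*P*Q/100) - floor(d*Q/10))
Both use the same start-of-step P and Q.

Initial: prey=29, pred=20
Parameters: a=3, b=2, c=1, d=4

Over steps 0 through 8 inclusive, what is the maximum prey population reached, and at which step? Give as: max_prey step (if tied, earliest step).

Step 1: prey: 29+8-11=26; pred: 20+5-8=17
Step 2: prey: 26+7-8=25; pred: 17+4-6=15
Step 3: prey: 25+7-7=25; pred: 15+3-6=12
Step 4: prey: 25+7-6=26; pred: 12+3-4=11
Step 5: prey: 26+7-5=28; pred: 11+2-4=9
Step 6: prey: 28+8-5=31; pred: 9+2-3=8
Step 7: prey: 31+9-4=36; pred: 8+2-3=7
Step 8: prey: 36+10-5=41; pred: 7+2-2=7
Max prey = 41 at step 8

Answer: 41 8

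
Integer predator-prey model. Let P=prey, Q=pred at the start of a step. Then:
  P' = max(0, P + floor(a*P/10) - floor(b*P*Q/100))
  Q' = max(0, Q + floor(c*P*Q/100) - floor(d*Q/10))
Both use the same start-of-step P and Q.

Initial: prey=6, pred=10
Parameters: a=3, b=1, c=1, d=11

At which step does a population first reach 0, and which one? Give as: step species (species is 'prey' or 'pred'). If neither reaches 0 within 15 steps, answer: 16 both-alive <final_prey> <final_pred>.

Step 1: prey: 6+1-0=7; pred: 10+0-11=0
First extinction: pred at step 1

Answer: 1 pred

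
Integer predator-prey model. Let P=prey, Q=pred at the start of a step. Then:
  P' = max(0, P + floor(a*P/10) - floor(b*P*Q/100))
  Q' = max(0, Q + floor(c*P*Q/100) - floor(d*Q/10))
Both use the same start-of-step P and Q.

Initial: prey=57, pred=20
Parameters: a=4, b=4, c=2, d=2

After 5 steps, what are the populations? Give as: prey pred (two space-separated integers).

Step 1: prey: 57+22-45=34; pred: 20+22-4=38
Step 2: prey: 34+13-51=0; pred: 38+25-7=56
Step 3: prey: 0+0-0=0; pred: 56+0-11=45
Step 4: prey: 0+0-0=0; pred: 45+0-9=36
Step 5: prey: 0+0-0=0; pred: 36+0-7=29

Answer: 0 29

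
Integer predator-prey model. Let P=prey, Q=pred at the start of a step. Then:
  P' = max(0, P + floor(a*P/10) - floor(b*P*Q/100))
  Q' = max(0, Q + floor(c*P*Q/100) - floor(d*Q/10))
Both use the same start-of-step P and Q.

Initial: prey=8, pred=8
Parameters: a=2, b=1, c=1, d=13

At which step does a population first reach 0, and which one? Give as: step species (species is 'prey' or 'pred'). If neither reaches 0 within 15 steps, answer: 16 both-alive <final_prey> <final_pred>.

Step 1: prey: 8+1-0=9; pred: 8+0-10=0
First extinction: pred at step 1

Answer: 1 pred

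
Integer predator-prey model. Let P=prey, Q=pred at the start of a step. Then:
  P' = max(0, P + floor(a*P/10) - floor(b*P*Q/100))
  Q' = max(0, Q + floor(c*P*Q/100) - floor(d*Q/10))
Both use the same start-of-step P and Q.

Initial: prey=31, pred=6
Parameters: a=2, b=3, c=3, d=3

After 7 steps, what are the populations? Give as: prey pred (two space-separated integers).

Answer: 1 19

Derivation:
Step 1: prey: 31+6-5=32; pred: 6+5-1=10
Step 2: prey: 32+6-9=29; pred: 10+9-3=16
Step 3: prey: 29+5-13=21; pred: 16+13-4=25
Step 4: prey: 21+4-15=10; pred: 25+15-7=33
Step 5: prey: 10+2-9=3; pred: 33+9-9=33
Step 6: prey: 3+0-2=1; pred: 33+2-9=26
Step 7: prey: 1+0-0=1; pred: 26+0-7=19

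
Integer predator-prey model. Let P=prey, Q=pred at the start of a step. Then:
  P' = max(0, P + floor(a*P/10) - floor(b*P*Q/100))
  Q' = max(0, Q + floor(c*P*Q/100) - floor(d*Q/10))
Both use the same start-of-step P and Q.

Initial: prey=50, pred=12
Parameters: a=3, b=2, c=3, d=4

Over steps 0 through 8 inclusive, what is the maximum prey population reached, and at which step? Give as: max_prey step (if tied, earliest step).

Step 1: prey: 50+15-12=53; pred: 12+18-4=26
Step 2: prey: 53+15-27=41; pred: 26+41-10=57
Step 3: prey: 41+12-46=7; pred: 57+70-22=105
Step 4: prey: 7+2-14=0; pred: 105+22-42=85
Step 5: prey: 0+0-0=0; pred: 85+0-34=51
Step 6: prey: 0+0-0=0; pred: 51+0-20=31
Step 7: prey: 0+0-0=0; pred: 31+0-12=19
Step 8: prey: 0+0-0=0; pred: 19+0-7=12
Max prey = 53 at step 1

Answer: 53 1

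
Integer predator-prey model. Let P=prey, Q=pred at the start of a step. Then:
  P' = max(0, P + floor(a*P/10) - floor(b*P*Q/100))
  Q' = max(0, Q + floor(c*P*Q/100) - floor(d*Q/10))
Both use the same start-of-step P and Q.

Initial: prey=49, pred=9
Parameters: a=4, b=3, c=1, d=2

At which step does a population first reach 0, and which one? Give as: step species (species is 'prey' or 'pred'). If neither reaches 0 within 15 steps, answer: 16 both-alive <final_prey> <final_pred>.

Answer: 16 both-alive 1 7

Derivation:
Step 1: prey: 49+19-13=55; pred: 9+4-1=12
Step 2: prey: 55+22-19=58; pred: 12+6-2=16
Step 3: prey: 58+23-27=54; pred: 16+9-3=22
Step 4: prey: 54+21-35=40; pred: 22+11-4=29
Step 5: prey: 40+16-34=22; pred: 29+11-5=35
Step 6: prey: 22+8-23=7; pred: 35+7-7=35
Step 7: prey: 7+2-7=2; pred: 35+2-7=30
Step 8: prey: 2+0-1=1; pred: 30+0-6=24
Step 9: prey: 1+0-0=1; pred: 24+0-4=20
Step 10: prey: 1+0-0=1; pred: 20+0-4=16
Step 11: prey: 1+0-0=1; pred: 16+0-3=13
Step 12: prey: 1+0-0=1; pred: 13+0-2=11
Step 13: prey: 1+0-0=1; pred: 11+0-2=9
Step 14: prey: 1+0-0=1; pred: 9+0-1=8
Step 15: prey: 1+0-0=1; pred: 8+0-1=7
No extinction within 15 steps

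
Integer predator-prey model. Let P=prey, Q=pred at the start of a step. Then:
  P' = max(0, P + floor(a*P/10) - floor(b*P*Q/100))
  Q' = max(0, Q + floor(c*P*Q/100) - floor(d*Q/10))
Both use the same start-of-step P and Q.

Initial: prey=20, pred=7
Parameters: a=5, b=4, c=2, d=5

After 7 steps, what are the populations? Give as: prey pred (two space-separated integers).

Answer: 55 31

Derivation:
Step 1: prey: 20+10-5=25; pred: 7+2-3=6
Step 2: prey: 25+12-6=31; pred: 6+3-3=6
Step 3: prey: 31+15-7=39; pred: 6+3-3=6
Step 4: prey: 39+19-9=49; pred: 6+4-3=7
Step 5: prey: 49+24-13=60; pred: 7+6-3=10
Step 6: prey: 60+30-24=66; pred: 10+12-5=17
Step 7: prey: 66+33-44=55; pred: 17+22-8=31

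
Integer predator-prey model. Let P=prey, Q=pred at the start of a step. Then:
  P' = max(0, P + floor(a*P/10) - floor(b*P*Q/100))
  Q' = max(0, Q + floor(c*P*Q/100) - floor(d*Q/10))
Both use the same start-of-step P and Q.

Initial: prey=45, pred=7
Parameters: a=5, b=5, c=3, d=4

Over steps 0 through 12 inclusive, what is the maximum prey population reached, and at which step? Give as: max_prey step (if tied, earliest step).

Step 1: prey: 45+22-15=52; pred: 7+9-2=14
Step 2: prey: 52+26-36=42; pred: 14+21-5=30
Step 3: prey: 42+21-63=0; pred: 30+37-12=55
Step 4: prey: 0+0-0=0; pred: 55+0-22=33
Step 5: prey: 0+0-0=0; pred: 33+0-13=20
Step 6: prey: 0+0-0=0; pred: 20+0-8=12
Step 7: prey: 0+0-0=0; pred: 12+0-4=8
Step 8: prey: 0+0-0=0; pred: 8+0-3=5
Step 9: prey: 0+0-0=0; pred: 5+0-2=3
Step 10: prey: 0+0-0=0; pred: 3+0-1=2
Step 11: prey: 0+0-0=0; pred: 2+0-0=2
Step 12: prey: 0+0-0=0; pred: 2+0-0=2
Max prey = 52 at step 1

Answer: 52 1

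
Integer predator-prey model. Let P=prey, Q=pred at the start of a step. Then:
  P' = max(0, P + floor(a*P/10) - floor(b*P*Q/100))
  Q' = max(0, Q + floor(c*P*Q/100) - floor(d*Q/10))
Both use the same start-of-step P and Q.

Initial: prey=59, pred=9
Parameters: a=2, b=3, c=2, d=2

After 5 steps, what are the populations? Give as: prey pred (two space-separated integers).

Answer: 0 40

Derivation:
Step 1: prey: 59+11-15=55; pred: 9+10-1=18
Step 2: prey: 55+11-29=37; pred: 18+19-3=34
Step 3: prey: 37+7-37=7; pred: 34+25-6=53
Step 4: prey: 7+1-11=0; pred: 53+7-10=50
Step 5: prey: 0+0-0=0; pred: 50+0-10=40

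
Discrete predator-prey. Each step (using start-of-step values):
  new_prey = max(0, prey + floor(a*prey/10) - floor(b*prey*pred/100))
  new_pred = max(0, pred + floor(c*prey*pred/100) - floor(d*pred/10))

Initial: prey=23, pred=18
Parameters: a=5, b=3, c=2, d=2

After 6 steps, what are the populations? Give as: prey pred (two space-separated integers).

Answer: 2 28

Derivation:
Step 1: prey: 23+11-12=22; pred: 18+8-3=23
Step 2: prey: 22+11-15=18; pred: 23+10-4=29
Step 3: prey: 18+9-15=12; pred: 29+10-5=34
Step 4: prey: 12+6-12=6; pred: 34+8-6=36
Step 5: prey: 6+3-6=3; pred: 36+4-7=33
Step 6: prey: 3+1-2=2; pred: 33+1-6=28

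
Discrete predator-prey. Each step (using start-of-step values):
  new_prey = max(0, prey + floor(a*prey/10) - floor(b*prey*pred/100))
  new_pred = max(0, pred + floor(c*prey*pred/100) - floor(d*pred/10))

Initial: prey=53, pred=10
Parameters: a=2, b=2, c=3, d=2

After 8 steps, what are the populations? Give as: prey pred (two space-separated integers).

Answer: 0 42

Derivation:
Step 1: prey: 53+10-10=53; pred: 10+15-2=23
Step 2: prey: 53+10-24=39; pred: 23+36-4=55
Step 3: prey: 39+7-42=4; pred: 55+64-11=108
Step 4: prey: 4+0-8=0; pred: 108+12-21=99
Step 5: prey: 0+0-0=0; pred: 99+0-19=80
Step 6: prey: 0+0-0=0; pred: 80+0-16=64
Step 7: prey: 0+0-0=0; pred: 64+0-12=52
Step 8: prey: 0+0-0=0; pred: 52+0-10=42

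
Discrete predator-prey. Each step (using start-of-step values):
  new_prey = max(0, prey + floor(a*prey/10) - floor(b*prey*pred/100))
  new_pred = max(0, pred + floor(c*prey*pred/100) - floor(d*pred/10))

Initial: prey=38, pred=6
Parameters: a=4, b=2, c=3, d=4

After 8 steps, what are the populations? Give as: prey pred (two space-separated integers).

Answer: 0 35

Derivation:
Step 1: prey: 38+15-4=49; pred: 6+6-2=10
Step 2: prey: 49+19-9=59; pred: 10+14-4=20
Step 3: prey: 59+23-23=59; pred: 20+35-8=47
Step 4: prey: 59+23-55=27; pred: 47+83-18=112
Step 5: prey: 27+10-60=0; pred: 112+90-44=158
Step 6: prey: 0+0-0=0; pred: 158+0-63=95
Step 7: prey: 0+0-0=0; pred: 95+0-38=57
Step 8: prey: 0+0-0=0; pred: 57+0-22=35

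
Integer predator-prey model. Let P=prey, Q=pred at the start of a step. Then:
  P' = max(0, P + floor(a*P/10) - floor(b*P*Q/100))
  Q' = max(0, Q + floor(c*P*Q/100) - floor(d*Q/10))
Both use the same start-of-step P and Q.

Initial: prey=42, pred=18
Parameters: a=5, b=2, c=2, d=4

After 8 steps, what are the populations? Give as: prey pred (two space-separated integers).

Answer: 0 14

Derivation:
Step 1: prey: 42+21-15=48; pred: 18+15-7=26
Step 2: prey: 48+24-24=48; pred: 26+24-10=40
Step 3: prey: 48+24-38=34; pred: 40+38-16=62
Step 4: prey: 34+17-42=9; pred: 62+42-24=80
Step 5: prey: 9+4-14=0; pred: 80+14-32=62
Step 6: prey: 0+0-0=0; pred: 62+0-24=38
Step 7: prey: 0+0-0=0; pred: 38+0-15=23
Step 8: prey: 0+0-0=0; pred: 23+0-9=14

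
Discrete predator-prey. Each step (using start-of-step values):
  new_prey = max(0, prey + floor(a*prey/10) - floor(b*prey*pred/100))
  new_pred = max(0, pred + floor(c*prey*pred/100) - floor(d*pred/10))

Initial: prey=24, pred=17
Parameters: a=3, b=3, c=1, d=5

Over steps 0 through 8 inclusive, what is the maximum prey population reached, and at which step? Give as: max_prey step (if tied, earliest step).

Answer: 49 8

Derivation:
Step 1: prey: 24+7-12=19; pred: 17+4-8=13
Step 2: prey: 19+5-7=17; pred: 13+2-6=9
Step 3: prey: 17+5-4=18; pred: 9+1-4=6
Step 4: prey: 18+5-3=20; pred: 6+1-3=4
Step 5: prey: 20+6-2=24; pred: 4+0-2=2
Step 6: prey: 24+7-1=30; pred: 2+0-1=1
Step 7: prey: 30+9-0=39; pred: 1+0-0=1
Step 8: prey: 39+11-1=49; pred: 1+0-0=1
Max prey = 49 at step 8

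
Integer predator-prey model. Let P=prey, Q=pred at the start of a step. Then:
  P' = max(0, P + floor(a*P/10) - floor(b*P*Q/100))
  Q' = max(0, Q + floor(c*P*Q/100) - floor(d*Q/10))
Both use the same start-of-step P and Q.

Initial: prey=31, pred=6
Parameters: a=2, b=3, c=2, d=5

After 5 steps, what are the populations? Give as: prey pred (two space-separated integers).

Answer: 33 8

Derivation:
Step 1: prey: 31+6-5=32; pred: 6+3-3=6
Step 2: prey: 32+6-5=33; pred: 6+3-3=6
Step 3: prey: 33+6-5=34; pred: 6+3-3=6
Step 4: prey: 34+6-6=34; pred: 6+4-3=7
Step 5: prey: 34+6-7=33; pred: 7+4-3=8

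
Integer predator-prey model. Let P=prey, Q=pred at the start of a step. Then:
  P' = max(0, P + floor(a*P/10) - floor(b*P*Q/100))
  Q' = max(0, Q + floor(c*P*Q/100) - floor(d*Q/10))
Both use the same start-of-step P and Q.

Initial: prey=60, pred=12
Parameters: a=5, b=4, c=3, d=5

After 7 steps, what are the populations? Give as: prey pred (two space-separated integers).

Answer: 0 6

Derivation:
Step 1: prey: 60+30-28=62; pred: 12+21-6=27
Step 2: prey: 62+31-66=27; pred: 27+50-13=64
Step 3: prey: 27+13-69=0; pred: 64+51-32=83
Step 4: prey: 0+0-0=0; pred: 83+0-41=42
Step 5: prey: 0+0-0=0; pred: 42+0-21=21
Step 6: prey: 0+0-0=0; pred: 21+0-10=11
Step 7: prey: 0+0-0=0; pred: 11+0-5=6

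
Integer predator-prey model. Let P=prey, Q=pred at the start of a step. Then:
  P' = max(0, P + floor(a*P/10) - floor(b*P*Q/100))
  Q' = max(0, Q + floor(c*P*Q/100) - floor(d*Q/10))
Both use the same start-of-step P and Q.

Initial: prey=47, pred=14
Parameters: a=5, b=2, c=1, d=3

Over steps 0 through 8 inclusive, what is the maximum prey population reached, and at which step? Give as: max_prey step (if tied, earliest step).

Step 1: prey: 47+23-13=57; pred: 14+6-4=16
Step 2: prey: 57+28-18=67; pred: 16+9-4=21
Step 3: prey: 67+33-28=72; pred: 21+14-6=29
Step 4: prey: 72+36-41=67; pred: 29+20-8=41
Step 5: prey: 67+33-54=46; pred: 41+27-12=56
Step 6: prey: 46+23-51=18; pred: 56+25-16=65
Step 7: prey: 18+9-23=4; pred: 65+11-19=57
Step 8: prey: 4+2-4=2; pred: 57+2-17=42
Max prey = 72 at step 3

Answer: 72 3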